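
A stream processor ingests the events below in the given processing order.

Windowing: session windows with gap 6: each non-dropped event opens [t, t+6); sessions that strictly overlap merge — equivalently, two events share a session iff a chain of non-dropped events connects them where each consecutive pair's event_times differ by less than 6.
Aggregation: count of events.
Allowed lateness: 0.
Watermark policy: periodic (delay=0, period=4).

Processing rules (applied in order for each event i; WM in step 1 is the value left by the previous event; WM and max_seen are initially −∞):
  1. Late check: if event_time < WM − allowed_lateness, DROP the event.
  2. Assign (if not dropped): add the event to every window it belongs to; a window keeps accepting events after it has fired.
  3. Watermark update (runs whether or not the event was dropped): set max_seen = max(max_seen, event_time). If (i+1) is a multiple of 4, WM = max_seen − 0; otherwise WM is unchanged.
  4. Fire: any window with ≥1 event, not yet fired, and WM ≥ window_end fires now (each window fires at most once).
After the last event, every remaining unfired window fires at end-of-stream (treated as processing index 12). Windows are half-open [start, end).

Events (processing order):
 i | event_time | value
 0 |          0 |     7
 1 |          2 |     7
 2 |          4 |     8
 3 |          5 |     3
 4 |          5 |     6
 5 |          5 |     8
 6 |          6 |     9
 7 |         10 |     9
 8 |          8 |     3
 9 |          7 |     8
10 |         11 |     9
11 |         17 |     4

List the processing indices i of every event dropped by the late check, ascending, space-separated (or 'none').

i=0 t=0 v=7: → [0,6); WM=−∞
i=1 t=2 v=7: → [0,8); WM=−∞
i=2 t=4 v=8: → [0,10); WM=−∞
i=3 t=5 v=3: → [0,11); WM=5
i=4 t=5 v=6: → [0,11); WM=5
i=5 t=5 v=8: → [0,11); WM=5
i=6 t=6 v=9: → [0,12); WM=5
i=7 t=10 v=9: → [0,16); WM=10
i=8 t=8 v=3: DROP (t<10-0); WM=10
i=9 t=7 v=8: DROP (t<10-0); WM=10
i=10 t=11 v=9: → [0,17); WM=10
i=11 t=17 v=4: → [17,23); WM=17

8 9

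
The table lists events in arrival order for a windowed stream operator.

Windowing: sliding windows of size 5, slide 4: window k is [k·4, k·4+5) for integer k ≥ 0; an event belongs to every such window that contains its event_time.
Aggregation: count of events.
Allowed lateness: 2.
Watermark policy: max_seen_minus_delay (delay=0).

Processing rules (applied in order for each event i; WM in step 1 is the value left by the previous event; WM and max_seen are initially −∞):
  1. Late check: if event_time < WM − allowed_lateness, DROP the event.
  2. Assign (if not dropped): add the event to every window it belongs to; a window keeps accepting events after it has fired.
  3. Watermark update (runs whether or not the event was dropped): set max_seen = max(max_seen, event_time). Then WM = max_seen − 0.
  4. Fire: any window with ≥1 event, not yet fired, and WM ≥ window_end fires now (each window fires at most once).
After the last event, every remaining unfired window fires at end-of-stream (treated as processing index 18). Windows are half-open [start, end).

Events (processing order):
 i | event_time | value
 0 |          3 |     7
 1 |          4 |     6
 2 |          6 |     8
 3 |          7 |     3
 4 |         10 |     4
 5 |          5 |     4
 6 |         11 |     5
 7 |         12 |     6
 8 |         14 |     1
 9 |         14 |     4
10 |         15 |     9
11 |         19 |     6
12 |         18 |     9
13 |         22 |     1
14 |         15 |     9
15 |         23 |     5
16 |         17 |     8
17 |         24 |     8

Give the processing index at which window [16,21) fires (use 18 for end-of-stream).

13

i=0 t=3 v=7: → [0,5); WM=3
i=1 t=4 v=6: → [4,9),[0,5); WM=4
i=2 t=6 v=8: → [4,9); WM=6; [0,5) fires=2
i=3 t=7 v=3: → [4,9); WM=7
i=4 t=10 v=4: → [8,13); WM=10; [4,9) fires=3
i=5 t=5 v=4: DROP (t<10-2); WM=10
i=6 t=11 v=5: → [8,13); WM=11
i=7 t=12 v=6: → [12,17),[8,13); WM=12
i=8 t=14 v=1: → [12,17); WM=14; [8,13) fires=3
i=9 t=14 v=4: → [12,17); WM=14
i=10 t=15 v=9: → [12,17); WM=15
i=11 t=19 v=6: → [16,21); WM=19; [12,17) fires=4
i=12 t=18 v=9: → [16,21); WM=19
i=13 t=22 v=1: → [20,25); WM=22; [16,21) fires=2
i=14 t=15 v=9: DROP (t<22-2); WM=22
i=15 t=23 v=5: → [20,25); WM=23
i=16 t=17 v=8: DROP (t<23-2); WM=23
i=17 t=24 v=8: → [24,29),[20,25); WM=24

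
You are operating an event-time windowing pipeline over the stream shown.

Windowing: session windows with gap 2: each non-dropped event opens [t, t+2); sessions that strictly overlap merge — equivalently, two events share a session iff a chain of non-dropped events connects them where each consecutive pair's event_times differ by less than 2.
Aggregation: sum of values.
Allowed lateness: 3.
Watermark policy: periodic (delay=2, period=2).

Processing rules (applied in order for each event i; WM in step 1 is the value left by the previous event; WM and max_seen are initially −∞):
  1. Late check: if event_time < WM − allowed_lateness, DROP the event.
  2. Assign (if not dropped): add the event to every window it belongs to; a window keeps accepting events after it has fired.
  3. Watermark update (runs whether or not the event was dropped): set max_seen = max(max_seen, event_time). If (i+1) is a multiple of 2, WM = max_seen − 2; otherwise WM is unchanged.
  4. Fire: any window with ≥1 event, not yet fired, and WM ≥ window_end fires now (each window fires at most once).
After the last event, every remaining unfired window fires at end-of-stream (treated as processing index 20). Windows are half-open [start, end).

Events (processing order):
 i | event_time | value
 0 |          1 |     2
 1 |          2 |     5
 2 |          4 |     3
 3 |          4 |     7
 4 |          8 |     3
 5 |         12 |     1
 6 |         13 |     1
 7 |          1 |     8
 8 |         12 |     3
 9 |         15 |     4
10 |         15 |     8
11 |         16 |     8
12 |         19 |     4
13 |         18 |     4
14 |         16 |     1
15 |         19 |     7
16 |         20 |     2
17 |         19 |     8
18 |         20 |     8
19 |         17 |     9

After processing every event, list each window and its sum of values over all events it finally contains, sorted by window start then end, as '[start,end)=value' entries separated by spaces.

[1,4)=7 [4,6)=10 [8,10)=3 [12,15)=5 [15,22)=63

i=0 t=1 v=2: → [1,3); WM=−∞
i=1 t=2 v=5: → [1,4); WM=0
i=2 t=4 v=3: → [4,6); WM=0
i=3 t=4 v=7: → [4,6); WM=2
i=4 t=8 v=3: → [8,10); WM=2
i=5 t=12 v=1: → [12,14); WM=10
i=6 t=13 v=1: → [12,15); WM=10
i=7 t=1 v=8: DROP (t<10-3); WM=11
i=8 t=12 v=3: → [12,15); WM=11
i=9 t=15 v=4: → [15,17); WM=13
i=10 t=15 v=8: → [15,17); WM=13
i=11 t=16 v=8: → [15,18); WM=14
i=12 t=19 v=4: → [19,21); WM=14
i=13 t=18 v=4: → [18,21); WM=17
i=14 t=16 v=1: → [15,18); WM=17
i=15 t=19 v=7: → [18,21); WM=17
i=16 t=20 v=2: → [18,22); WM=17
i=17 t=19 v=8: → [18,22); WM=18
i=18 t=20 v=8: → [18,22); WM=18
i=19 t=17 v=9: → [15,22); WM=18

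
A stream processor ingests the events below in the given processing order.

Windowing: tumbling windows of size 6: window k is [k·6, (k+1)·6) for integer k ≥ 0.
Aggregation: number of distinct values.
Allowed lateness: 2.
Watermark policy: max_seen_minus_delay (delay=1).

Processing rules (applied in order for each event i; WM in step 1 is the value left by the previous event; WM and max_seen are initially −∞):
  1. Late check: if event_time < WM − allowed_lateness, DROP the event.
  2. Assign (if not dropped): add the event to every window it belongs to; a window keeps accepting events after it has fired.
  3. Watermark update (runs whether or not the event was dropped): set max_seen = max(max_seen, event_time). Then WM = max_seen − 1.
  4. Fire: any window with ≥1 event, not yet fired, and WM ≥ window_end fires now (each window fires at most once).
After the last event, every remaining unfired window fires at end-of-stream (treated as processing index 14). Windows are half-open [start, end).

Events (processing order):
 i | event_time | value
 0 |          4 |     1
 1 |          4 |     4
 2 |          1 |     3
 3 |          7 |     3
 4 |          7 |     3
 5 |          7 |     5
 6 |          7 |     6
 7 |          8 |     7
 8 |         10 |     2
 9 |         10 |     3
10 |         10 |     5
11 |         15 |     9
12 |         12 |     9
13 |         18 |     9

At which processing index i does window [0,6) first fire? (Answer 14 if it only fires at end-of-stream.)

i=0 t=4 v=1: → [0,6); WM=3
i=1 t=4 v=4: → [0,6); WM=3
i=2 t=1 v=3: → [0,6); WM=3
i=3 t=7 v=3: → [6,12); WM=6; [0,6) fires=3
i=4 t=7 v=3: → [6,12); WM=6
i=5 t=7 v=5: → [6,12); WM=6
i=6 t=7 v=6: → [6,12); WM=6
i=7 t=8 v=7: → [6,12); WM=7
i=8 t=10 v=2: → [6,12); WM=9
i=9 t=10 v=3: → [6,12); WM=9
i=10 t=10 v=5: → [6,12); WM=9
i=11 t=15 v=9: → [12,18); WM=14; [6,12) fires=5
i=12 t=12 v=9: → [12,18); WM=14
i=13 t=18 v=9: → [18,24); WM=17

3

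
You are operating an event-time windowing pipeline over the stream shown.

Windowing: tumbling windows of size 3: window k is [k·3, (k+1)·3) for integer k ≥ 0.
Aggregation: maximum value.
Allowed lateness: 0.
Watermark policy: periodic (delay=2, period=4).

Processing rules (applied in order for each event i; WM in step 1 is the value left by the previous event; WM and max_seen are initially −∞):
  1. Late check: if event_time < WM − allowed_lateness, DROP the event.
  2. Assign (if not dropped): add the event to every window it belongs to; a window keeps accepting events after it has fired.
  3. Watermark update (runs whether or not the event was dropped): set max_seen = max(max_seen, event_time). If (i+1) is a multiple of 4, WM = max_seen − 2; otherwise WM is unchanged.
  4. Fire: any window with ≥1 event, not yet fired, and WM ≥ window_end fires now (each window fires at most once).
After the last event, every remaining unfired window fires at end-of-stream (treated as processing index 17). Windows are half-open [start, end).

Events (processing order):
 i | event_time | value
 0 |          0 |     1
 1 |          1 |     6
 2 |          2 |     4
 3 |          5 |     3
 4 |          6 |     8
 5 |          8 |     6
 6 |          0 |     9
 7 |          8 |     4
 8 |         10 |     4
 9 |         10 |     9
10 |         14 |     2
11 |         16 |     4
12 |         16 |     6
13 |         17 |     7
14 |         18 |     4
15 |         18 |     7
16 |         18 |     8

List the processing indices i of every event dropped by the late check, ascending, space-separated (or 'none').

6

i=0 t=0 v=1: → [0,3); WM=−∞
i=1 t=1 v=6: → [0,3); WM=−∞
i=2 t=2 v=4: → [0,3); WM=−∞
i=3 t=5 v=3: → [3,6); WM=3; [0,3) fires=6
i=4 t=6 v=8: → [6,9); WM=3
i=5 t=8 v=6: → [6,9); WM=3
i=6 t=0 v=9: DROP (t<3-0); WM=3
i=7 t=8 v=4: → [6,9); WM=6; [3,6) fires=3
i=8 t=10 v=4: → [9,12); WM=6
i=9 t=10 v=9: → [9,12); WM=6
i=10 t=14 v=2: → [12,15); WM=6
i=11 t=16 v=4: → [15,18); WM=14; [6,9) fires=8 [9,12) fires=9
i=12 t=16 v=6: → [15,18); WM=14
i=13 t=17 v=7: → [15,18); WM=14
i=14 t=18 v=4: → [18,21); WM=14
i=15 t=18 v=7: → [18,21); WM=16; [12,15) fires=2
i=16 t=18 v=8: → [18,21); WM=16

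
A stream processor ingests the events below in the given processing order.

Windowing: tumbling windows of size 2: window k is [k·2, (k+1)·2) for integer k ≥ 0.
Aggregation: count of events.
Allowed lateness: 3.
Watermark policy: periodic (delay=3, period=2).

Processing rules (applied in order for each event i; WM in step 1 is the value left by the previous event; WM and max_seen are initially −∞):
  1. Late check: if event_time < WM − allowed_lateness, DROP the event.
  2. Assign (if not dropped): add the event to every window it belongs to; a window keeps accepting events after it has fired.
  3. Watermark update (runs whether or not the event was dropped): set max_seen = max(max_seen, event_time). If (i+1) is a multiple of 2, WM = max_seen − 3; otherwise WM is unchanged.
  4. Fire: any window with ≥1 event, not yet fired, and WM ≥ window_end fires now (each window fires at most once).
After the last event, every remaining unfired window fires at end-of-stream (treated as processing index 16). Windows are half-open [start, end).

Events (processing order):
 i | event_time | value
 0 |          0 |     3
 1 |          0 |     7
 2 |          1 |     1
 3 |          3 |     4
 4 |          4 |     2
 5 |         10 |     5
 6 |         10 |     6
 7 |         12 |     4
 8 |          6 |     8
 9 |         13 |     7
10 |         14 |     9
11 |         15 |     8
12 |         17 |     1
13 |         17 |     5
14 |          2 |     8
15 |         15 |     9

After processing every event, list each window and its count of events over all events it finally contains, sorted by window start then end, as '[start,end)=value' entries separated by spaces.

i=0 t=0 v=3: → [0,2); WM=−∞
i=1 t=0 v=7: → [0,2); WM=-3
i=2 t=1 v=1: → [0,2); WM=-3
i=3 t=3 v=4: → [2,4); WM=0
i=4 t=4 v=2: → [4,6); WM=0
i=5 t=10 v=5: → [10,12); WM=7; [0,2) fires=3 [2,4) fires=1 [4,6) fires=1
i=6 t=10 v=6: → [10,12); WM=7
i=7 t=12 v=4: → [12,14); WM=9
i=8 t=6 v=8: → [6,8); WM=9; [6,8) fires=1
i=9 t=13 v=7: → [12,14); WM=10
i=10 t=14 v=9: → [14,16); WM=10
i=11 t=15 v=8: → [14,16); WM=12; [10,12) fires=2
i=12 t=17 v=1: → [16,18); WM=12
i=13 t=17 v=5: → [16,18); WM=14; [12,14) fires=2
i=14 t=2 v=8: DROP (t<14-3); WM=14
i=15 t=15 v=9: → [14,16); WM=14

[0,2)=3 [2,4)=1 [4,6)=1 [6,8)=1 [10,12)=2 [12,14)=2 [14,16)=3 [16,18)=2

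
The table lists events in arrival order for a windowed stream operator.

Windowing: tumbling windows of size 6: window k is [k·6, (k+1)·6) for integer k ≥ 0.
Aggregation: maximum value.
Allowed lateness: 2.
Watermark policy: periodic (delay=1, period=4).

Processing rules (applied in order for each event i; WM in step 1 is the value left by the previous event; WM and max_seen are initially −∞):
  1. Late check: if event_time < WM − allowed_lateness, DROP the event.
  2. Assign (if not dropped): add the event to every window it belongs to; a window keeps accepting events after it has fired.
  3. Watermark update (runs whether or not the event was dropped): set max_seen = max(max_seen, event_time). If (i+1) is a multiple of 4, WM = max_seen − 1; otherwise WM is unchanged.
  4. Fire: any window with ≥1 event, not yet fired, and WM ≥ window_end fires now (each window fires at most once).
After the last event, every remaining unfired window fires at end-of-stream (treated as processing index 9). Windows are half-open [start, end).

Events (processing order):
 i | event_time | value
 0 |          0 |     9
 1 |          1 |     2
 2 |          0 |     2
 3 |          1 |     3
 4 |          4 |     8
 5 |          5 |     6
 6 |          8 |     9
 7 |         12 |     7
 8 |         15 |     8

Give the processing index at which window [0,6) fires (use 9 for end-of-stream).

i=0 t=0 v=9: → [0,6); WM=−∞
i=1 t=1 v=2: → [0,6); WM=−∞
i=2 t=0 v=2: → [0,6); WM=−∞
i=3 t=1 v=3: → [0,6); WM=0
i=4 t=4 v=8: → [0,6); WM=0
i=5 t=5 v=6: → [0,6); WM=0
i=6 t=8 v=9: → [6,12); WM=0
i=7 t=12 v=7: → [12,18); WM=11; [0,6) fires=9
i=8 t=15 v=8: → [12,18); WM=11

7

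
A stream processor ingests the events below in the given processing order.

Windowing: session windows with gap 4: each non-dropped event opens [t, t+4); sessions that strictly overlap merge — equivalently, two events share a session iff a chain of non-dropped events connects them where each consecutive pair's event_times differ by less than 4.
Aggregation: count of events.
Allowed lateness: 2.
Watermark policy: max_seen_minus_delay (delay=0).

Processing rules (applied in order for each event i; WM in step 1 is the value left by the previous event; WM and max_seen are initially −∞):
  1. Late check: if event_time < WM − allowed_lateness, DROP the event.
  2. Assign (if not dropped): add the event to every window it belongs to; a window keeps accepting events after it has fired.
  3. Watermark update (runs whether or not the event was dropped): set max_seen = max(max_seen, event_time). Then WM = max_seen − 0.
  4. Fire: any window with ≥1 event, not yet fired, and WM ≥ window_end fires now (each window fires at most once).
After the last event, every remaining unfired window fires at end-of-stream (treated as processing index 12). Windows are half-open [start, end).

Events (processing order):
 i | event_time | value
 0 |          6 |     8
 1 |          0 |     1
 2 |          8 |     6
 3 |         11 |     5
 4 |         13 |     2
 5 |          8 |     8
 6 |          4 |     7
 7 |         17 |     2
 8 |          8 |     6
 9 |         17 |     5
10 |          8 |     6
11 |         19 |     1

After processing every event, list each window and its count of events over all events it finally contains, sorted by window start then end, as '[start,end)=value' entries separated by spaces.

[6,17)=4 [17,23)=3

i=0 t=6 v=8: → [6,10); WM=6
i=1 t=0 v=1: DROP (t<6-2); WM=6
i=2 t=8 v=6: → [6,12); WM=8
i=3 t=11 v=5: → [6,15); WM=11
i=4 t=13 v=2: → [6,17); WM=13
i=5 t=8 v=8: DROP (t<13-2); WM=13
i=6 t=4 v=7: DROP (t<13-2); WM=13
i=7 t=17 v=2: → [17,21); WM=17
i=8 t=8 v=6: DROP (t<17-2); WM=17
i=9 t=17 v=5: → [17,21); WM=17
i=10 t=8 v=6: DROP (t<17-2); WM=17
i=11 t=19 v=1: → [17,23); WM=19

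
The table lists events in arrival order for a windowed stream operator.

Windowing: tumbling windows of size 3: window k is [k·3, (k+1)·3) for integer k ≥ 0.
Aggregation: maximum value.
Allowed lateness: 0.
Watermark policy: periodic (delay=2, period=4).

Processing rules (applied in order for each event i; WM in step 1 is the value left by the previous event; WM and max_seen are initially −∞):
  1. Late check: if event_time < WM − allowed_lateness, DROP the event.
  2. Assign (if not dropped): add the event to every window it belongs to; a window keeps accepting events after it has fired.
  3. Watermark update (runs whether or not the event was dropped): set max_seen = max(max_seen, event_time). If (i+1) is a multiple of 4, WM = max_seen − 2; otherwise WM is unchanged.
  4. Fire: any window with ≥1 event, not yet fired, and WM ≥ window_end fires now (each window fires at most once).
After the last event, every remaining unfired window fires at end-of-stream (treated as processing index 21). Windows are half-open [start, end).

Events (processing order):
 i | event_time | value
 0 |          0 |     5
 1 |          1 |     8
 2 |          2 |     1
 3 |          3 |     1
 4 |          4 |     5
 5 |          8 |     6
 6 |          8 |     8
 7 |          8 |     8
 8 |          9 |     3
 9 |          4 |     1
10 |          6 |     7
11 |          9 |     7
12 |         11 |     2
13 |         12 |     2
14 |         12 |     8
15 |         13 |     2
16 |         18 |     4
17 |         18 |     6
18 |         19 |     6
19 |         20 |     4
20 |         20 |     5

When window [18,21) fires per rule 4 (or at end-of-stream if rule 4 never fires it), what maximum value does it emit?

i=0 t=0 v=5: → [0,3); WM=−∞
i=1 t=1 v=8: → [0,3); WM=−∞
i=2 t=2 v=1: → [0,3); WM=−∞
i=3 t=3 v=1: → [3,6); WM=1
i=4 t=4 v=5: → [3,6); WM=1
i=5 t=8 v=6: → [6,9); WM=1
i=6 t=8 v=8: → [6,9); WM=1
i=7 t=8 v=8: → [6,9); WM=6; [0,3) fires=8 [3,6) fires=5
i=8 t=9 v=3: → [9,12); WM=6
i=9 t=4 v=1: DROP (t<6-0); WM=6
i=10 t=6 v=7: → [6,9); WM=6
i=11 t=9 v=7: → [9,12); WM=7
i=12 t=11 v=2: → [9,12); WM=7
i=13 t=12 v=2: → [12,15); WM=7
i=14 t=12 v=8: → [12,15); WM=7
i=15 t=13 v=2: → [12,15); WM=11; [6,9) fires=8
i=16 t=18 v=4: → [18,21); WM=11
i=17 t=18 v=6: → [18,21); WM=11
i=18 t=19 v=6: → [18,21); WM=11
i=19 t=20 v=4: → [18,21); WM=18; [9,12) fires=7 [12,15) fires=8
i=20 t=20 v=5: → [18,21); WM=18

6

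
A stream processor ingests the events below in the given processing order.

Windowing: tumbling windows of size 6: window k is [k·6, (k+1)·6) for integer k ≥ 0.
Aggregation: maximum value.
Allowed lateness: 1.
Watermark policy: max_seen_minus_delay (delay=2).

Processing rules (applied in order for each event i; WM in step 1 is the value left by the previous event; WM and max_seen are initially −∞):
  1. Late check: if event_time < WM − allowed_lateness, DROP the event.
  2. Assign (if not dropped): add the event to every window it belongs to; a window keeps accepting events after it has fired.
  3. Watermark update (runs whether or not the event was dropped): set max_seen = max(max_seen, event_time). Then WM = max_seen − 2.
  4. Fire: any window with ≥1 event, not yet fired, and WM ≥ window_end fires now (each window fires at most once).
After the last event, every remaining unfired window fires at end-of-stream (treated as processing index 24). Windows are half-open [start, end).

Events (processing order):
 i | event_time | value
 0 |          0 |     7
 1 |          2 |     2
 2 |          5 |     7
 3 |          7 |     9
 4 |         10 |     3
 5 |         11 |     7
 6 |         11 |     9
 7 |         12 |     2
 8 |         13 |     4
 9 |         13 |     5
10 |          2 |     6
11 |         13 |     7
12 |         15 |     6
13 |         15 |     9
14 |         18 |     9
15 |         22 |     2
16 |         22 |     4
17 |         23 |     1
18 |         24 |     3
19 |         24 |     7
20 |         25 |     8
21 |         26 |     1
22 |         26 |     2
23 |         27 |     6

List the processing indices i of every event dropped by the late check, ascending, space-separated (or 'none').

i=0 t=0 v=7: → [0,6); WM=-2
i=1 t=2 v=2: → [0,6); WM=0
i=2 t=5 v=7: → [0,6); WM=3
i=3 t=7 v=9: → [6,12); WM=5
i=4 t=10 v=3: → [6,12); WM=8; [0,6) fires=7
i=5 t=11 v=7: → [6,12); WM=9
i=6 t=11 v=9: → [6,12); WM=9
i=7 t=12 v=2: → [12,18); WM=10
i=8 t=13 v=4: → [12,18); WM=11
i=9 t=13 v=5: → [12,18); WM=11
i=10 t=2 v=6: DROP (t<11-1); WM=11
i=11 t=13 v=7: → [12,18); WM=11
i=12 t=15 v=6: → [12,18); WM=13; [6,12) fires=9
i=13 t=15 v=9: → [12,18); WM=13
i=14 t=18 v=9: → [18,24); WM=16
i=15 t=22 v=2: → [18,24); WM=20; [12,18) fires=9
i=16 t=22 v=4: → [18,24); WM=20
i=17 t=23 v=1: → [18,24); WM=21
i=18 t=24 v=3: → [24,30); WM=22
i=19 t=24 v=7: → [24,30); WM=22
i=20 t=25 v=8: → [24,30); WM=23
i=21 t=26 v=1: → [24,30); WM=24; [18,24) fires=9
i=22 t=26 v=2: → [24,30); WM=24
i=23 t=27 v=6: → [24,30); WM=25

10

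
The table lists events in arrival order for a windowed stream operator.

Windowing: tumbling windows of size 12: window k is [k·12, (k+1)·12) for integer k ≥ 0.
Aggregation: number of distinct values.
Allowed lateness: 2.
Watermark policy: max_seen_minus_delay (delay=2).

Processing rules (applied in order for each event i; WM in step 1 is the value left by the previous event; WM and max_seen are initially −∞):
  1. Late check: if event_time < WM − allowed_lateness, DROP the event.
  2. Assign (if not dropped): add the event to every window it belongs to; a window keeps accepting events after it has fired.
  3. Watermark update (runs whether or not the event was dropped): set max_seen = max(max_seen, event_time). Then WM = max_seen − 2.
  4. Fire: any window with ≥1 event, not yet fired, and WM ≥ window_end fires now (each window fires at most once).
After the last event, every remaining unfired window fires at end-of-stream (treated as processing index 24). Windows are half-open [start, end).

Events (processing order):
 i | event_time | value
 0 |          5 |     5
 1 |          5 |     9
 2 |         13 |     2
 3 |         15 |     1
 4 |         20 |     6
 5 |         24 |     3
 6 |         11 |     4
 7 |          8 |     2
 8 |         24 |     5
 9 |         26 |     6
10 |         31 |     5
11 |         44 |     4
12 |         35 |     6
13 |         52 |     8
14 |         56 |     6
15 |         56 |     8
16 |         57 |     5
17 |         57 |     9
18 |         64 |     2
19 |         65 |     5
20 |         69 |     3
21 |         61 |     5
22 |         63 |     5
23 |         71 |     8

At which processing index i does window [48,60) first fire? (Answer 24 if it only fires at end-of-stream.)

i=0 t=5 v=5: → [0,12); WM=3
i=1 t=5 v=9: → [0,12); WM=3
i=2 t=13 v=2: → [12,24); WM=11
i=3 t=15 v=1: → [12,24); WM=13; [0,12) fires=2
i=4 t=20 v=6: → [12,24); WM=18
i=5 t=24 v=3: → [24,36); WM=22
i=6 t=11 v=4: DROP (t<22-2); WM=22
i=7 t=8 v=2: DROP (t<22-2); WM=22
i=8 t=24 v=5: → [24,36); WM=22
i=9 t=26 v=6: → [24,36); WM=24; [12,24) fires=3
i=10 t=31 v=5: → [24,36); WM=29
i=11 t=44 v=4: → [36,48); WM=42; [24,36) fires=3
i=12 t=35 v=6: DROP (t<42-2); WM=42
i=13 t=52 v=8: → [48,60); WM=50; [36,48) fires=1
i=14 t=56 v=6: → [48,60); WM=54
i=15 t=56 v=8: → [48,60); WM=54
i=16 t=57 v=5: → [48,60); WM=55
i=17 t=57 v=9: → [48,60); WM=55
i=18 t=64 v=2: → [60,72); WM=62; [48,60) fires=4
i=19 t=65 v=5: → [60,72); WM=63
i=20 t=69 v=3: → [60,72); WM=67
i=21 t=61 v=5: DROP (t<67-2); WM=67
i=22 t=63 v=5: DROP (t<67-2); WM=67
i=23 t=71 v=8: → [60,72); WM=69

18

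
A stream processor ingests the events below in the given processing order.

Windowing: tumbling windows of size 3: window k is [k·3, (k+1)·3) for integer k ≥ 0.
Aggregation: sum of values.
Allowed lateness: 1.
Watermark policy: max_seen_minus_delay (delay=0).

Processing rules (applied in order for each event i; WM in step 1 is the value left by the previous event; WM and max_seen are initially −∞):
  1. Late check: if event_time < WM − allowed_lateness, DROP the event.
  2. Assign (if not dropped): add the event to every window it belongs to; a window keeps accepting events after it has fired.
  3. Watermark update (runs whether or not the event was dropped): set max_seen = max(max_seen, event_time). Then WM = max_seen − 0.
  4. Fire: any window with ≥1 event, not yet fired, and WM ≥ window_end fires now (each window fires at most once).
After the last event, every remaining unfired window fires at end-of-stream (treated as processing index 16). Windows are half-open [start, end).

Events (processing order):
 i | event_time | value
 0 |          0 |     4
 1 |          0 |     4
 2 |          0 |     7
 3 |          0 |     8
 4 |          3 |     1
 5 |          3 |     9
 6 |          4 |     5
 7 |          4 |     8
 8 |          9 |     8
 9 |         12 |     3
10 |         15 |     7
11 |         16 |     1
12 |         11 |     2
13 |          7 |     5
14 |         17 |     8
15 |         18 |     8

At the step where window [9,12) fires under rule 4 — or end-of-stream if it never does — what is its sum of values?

i=0 t=0 v=4: → [0,3); WM=0
i=1 t=0 v=4: → [0,3); WM=0
i=2 t=0 v=7: → [0,3); WM=0
i=3 t=0 v=8: → [0,3); WM=0
i=4 t=3 v=1: → [3,6); WM=3; [0,3) fires=23
i=5 t=3 v=9: → [3,6); WM=3
i=6 t=4 v=5: → [3,6); WM=4
i=7 t=4 v=8: → [3,6); WM=4
i=8 t=9 v=8: → [9,12); WM=9; [3,6) fires=23
i=9 t=12 v=3: → [12,15); WM=12; [9,12) fires=8
i=10 t=15 v=7: → [15,18); WM=15; [12,15) fires=3
i=11 t=16 v=1: → [15,18); WM=16
i=12 t=11 v=2: DROP (t<16-1); WM=16
i=13 t=7 v=5: DROP (t<16-1); WM=16
i=14 t=17 v=8: → [15,18); WM=17
i=15 t=18 v=8: → [18,21); WM=18; [15,18) fires=16

8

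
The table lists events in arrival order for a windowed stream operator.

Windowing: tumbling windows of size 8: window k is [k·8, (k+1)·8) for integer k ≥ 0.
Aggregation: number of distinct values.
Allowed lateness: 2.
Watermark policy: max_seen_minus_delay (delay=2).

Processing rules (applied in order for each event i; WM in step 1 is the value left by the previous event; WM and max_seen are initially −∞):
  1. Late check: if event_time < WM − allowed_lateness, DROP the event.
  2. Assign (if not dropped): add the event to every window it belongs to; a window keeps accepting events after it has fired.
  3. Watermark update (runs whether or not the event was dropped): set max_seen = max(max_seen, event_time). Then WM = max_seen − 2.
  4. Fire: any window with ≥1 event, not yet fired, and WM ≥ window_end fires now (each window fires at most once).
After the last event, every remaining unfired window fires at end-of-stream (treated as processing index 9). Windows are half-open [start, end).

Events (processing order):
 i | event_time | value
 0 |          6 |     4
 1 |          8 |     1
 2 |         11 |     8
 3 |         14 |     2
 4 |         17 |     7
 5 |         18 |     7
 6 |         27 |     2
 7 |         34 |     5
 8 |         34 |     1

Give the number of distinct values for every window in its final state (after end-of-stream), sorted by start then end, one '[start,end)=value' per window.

[0,8)=1 [8,16)=3 [16,24)=1 [24,32)=1 [32,40)=2

i=0 t=6 v=4: → [0,8); WM=4
i=1 t=8 v=1: → [8,16); WM=6
i=2 t=11 v=8: → [8,16); WM=9; [0,8) fires=1
i=3 t=14 v=2: → [8,16); WM=12
i=4 t=17 v=7: → [16,24); WM=15
i=5 t=18 v=7: → [16,24); WM=16; [8,16) fires=3
i=6 t=27 v=2: → [24,32); WM=25; [16,24) fires=1
i=7 t=34 v=5: → [32,40); WM=32; [24,32) fires=1
i=8 t=34 v=1: → [32,40); WM=32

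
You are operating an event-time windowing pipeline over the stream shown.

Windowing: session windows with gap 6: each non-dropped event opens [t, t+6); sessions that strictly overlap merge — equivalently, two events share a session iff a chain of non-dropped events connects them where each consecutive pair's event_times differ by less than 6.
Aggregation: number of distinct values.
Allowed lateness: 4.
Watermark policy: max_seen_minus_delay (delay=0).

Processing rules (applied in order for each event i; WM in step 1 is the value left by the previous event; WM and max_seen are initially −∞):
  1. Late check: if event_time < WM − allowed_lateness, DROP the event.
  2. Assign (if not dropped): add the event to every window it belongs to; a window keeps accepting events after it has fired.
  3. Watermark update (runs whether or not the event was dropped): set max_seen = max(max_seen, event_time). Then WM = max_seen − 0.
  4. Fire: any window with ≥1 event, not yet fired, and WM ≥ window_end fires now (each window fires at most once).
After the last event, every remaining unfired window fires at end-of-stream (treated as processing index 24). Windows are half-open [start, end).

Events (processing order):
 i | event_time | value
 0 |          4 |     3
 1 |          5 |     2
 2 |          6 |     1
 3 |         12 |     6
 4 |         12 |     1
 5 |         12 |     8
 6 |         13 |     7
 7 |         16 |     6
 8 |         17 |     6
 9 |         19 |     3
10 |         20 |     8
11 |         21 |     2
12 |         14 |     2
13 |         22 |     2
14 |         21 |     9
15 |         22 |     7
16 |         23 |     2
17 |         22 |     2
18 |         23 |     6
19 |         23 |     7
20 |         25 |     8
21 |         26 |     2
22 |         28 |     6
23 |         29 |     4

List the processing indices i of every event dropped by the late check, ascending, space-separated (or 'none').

12

i=0 t=4 v=3: → [4,10); WM=4
i=1 t=5 v=2: → [4,11); WM=5
i=2 t=6 v=1: → [4,12); WM=6
i=3 t=12 v=6: → [12,18); WM=12
i=4 t=12 v=1: → [12,18); WM=12
i=5 t=12 v=8: → [12,18); WM=12
i=6 t=13 v=7: → [12,19); WM=13
i=7 t=16 v=6: → [12,22); WM=16
i=8 t=17 v=6: → [12,23); WM=17
i=9 t=19 v=3: → [12,25); WM=19
i=10 t=20 v=8: → [12,26); WM=20
i=11 t=21 v=2: → [12,27); WM=21
i=12 t=14 v=2: DROP (t<21-4); WM=21
i=13 t=22 v=2: → [12,28); WM=22
i=14 t=21 v=9: → [12,28); WM=22
i=15 t=22 v=7: → [12,28); WM=22
i=16 t=23 v=2: → [12,29); WM=23
i=17 t=22 v=2: → [12,29); WM=23
i=18 t=23 v=6: → [12,29); WM=23
i=19 t=23 v=7: → [12,29); WM=23
i=20 t=25 v=8: → [12,31); WM=25
i=21 t=26 v=2: → [12,32); WM=26
i=22 t=28 v=6: → [12,34); WM=28
i=23 t=29 v=4: → [12,35); WM=29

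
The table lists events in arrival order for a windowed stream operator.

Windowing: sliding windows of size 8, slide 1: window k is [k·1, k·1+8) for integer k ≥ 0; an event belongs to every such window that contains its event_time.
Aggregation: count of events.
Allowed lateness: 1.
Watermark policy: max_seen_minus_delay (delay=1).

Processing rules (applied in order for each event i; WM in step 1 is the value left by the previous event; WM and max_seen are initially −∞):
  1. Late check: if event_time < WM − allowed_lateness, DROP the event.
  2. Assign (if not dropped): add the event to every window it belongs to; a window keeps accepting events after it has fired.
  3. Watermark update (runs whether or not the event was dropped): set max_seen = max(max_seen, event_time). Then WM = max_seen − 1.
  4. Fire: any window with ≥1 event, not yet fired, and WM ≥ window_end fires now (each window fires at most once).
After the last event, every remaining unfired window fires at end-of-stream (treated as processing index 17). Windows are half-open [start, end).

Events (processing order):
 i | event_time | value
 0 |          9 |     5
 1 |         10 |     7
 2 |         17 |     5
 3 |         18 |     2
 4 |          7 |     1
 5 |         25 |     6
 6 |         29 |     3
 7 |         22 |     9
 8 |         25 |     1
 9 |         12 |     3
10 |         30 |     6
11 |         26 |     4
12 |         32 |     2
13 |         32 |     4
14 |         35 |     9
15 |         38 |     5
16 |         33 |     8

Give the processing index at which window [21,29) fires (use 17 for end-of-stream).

10

i=0 t=9 v=5: → [9,17),[8,16),[7,15),[6,14),[5,13),[4,12),[3,11),[2,10); WM=8
i=1 t=10 v=7: → [10,18),[9,17),[8,16),[7,15),[6,14),[5,13),[4,12),[3,11); WM=9
i=2 t=17 v=5: → [17,25),[16,24),[15,23),[14,22),[13,21),[12,20),[11,19),[10,18); WM=16; [2,10) fires=1 [3,11) fires=2 [4,12) fires=2 [5,13) fires=2 [6,14) fires=2 [7,15) fires=2 [8,16) fires=2
i=3 t=18 v=2: → [18,26),[17,25),[16,24),[15,23),[14,22),[13,21),[12,20),[11,19); WM=17; [9,17) fires=2
i=4 t=7 v=1: DROP (t<17-1); WM=17
i=5 t=25 v=6: → [25,33),[24,32),[23,31),[22,30),[21,29),[20,28),[19,27),[18,26); WM=24; [10,18) fires=2 [11,19) fires=2 [12,20) fires=2 [13,21) fires=2 [14,22) fires=2 [15,23) fires=2 [16,24) fires=2
i=6 t=29 v=3: → [29,37),[28,36),[27,35),[26,34),[25,33),[24,32),[23,31),[22,30); WM=28; [17,25) fires=2 [18,26) fires=2 [19,27) fires=1 [20,28) fires=1
i=7 t=22 v=9: DROP (t<28-1); WM=28
i=8 t=25 v=1: DROP (t<28-1); WM=28
i=9 t=12 v=3: DROP (t<28-1); WM=28
i=10 t=30 v=6: → [30,38),[29,37),[28,36),[27,35),[26,34),[25,33),[24,32),[23,31); WM=29; [21,29) fires=1
i=11 t=26 v=4: DROP (t<29-1); WM=29
i=12 t=32 v=2: → [32,40),[31,39),[30,38),[29,37),[28,36),[27,35),[26,34),[25,33); WM=31; [22,30) fires=2 [23,31) fires=3
i=13 t=32 v=4: → [32,40),[31,39),[30,38),[29,37),[28,36),[27,35),[26,34),[25,33); WM=31
i=14 t=35 v=9: → [35,43),[34,42),[33,41),[32,40),[31,39),[30,38),[29,37),[28,36); WM=34; [24,32) fires=3 [25,33) fires=5 [26,34) fires=4
i=15 t=38 v=5: → [38,46),[37,45),[36,44),[35,43),[34,42),[33,41),[32,40),[31,39); WM=37; [27,35) fires=4 [28,36) fires=5 [29,37) fires=5
i=16 t=33 v=8: DROP (t<37-1); WM=37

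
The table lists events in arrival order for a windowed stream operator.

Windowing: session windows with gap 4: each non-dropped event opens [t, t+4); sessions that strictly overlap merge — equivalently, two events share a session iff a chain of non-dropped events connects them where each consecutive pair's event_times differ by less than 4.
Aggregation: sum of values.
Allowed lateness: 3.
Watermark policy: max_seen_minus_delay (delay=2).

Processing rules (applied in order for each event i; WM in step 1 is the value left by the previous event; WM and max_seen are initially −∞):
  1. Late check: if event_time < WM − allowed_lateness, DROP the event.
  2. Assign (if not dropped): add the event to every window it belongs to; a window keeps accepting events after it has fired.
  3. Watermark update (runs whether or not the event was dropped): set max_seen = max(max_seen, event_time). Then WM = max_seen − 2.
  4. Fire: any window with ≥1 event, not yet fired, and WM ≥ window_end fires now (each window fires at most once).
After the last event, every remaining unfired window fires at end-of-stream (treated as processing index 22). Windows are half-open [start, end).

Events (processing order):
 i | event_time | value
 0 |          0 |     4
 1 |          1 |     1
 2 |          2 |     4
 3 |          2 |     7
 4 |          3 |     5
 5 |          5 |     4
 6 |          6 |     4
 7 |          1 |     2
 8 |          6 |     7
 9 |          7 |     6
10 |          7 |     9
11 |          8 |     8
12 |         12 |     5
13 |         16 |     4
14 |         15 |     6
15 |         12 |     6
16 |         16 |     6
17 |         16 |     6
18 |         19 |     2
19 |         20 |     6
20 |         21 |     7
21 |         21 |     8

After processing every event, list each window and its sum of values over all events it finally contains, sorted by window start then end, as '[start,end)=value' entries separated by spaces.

[0,12)=61 [12,25)=56

i=0 t=0 v=4: → [0,4); WM=-2
i=1 t=1 v=1: → [0,5); WM=-1
i=2 t=2 v=4: → [0,6); WM=0
i=3 t=2 v=7: → [0,6); WM=0
i=4 t=3 v=5: → [0,7); WM=1
i=5 t=5 v=4: → [0,9); WM=3
i=6 t=6 v=4: → [0,10); WM=4
i=7 t=1 v=2: → [0,10); WM=4
i=8 t=6 v=7: → [0,10); WM=4
i=9 t=7 v=6: → [0,11); WM=5
i=10 t=7 v=9: → [0,11); WM=5
i=11 t=8 v=8: → [0,12); WM=6
i=12 t=12 v=5: → [12,16); WM=10
i=13 t=16 v=4: → [16,20); WM=14
i=14 t=15 v=6: → [12,20); WM=14
i=15 t=12 v=6: → [12,20); WM=14
i=16 t=16 v=6: → [12,20); WM=14
i=17 t=16 v=6: → [12,20); WM=14
i=18 t=19 v=2: → [12,23); WM=17
i=19 t=20 v=6: → [12,24); WM=18
i=20 t=21 v=7: → [12,25); WM=19
i=21 t=21 v=8: → [12,25); WM=19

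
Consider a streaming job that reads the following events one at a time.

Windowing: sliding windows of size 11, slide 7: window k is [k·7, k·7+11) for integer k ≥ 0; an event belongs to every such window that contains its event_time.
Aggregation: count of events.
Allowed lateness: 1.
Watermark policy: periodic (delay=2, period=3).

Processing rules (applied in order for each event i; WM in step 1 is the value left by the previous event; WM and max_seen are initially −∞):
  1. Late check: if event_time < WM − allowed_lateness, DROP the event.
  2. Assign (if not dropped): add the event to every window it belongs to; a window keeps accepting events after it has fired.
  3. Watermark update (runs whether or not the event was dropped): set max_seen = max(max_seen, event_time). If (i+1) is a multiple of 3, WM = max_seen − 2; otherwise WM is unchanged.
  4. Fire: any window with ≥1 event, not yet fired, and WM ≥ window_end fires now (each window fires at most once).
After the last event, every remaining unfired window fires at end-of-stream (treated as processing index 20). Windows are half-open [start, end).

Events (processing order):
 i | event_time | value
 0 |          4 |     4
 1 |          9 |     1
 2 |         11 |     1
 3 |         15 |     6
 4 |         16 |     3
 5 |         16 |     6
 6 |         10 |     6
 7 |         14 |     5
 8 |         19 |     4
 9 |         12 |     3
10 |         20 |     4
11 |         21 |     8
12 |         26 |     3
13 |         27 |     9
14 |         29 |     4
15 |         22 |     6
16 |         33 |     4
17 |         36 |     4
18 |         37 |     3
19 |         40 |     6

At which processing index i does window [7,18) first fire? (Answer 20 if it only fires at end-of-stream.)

i=0 t=4 v=4: → [0,11); WM=−∞
i=1 t=9 v=1: → [7,18),[0,11); WM=−∞
i=2 t=11 v=1: → [7,18); WM=9
i=3 t=15 v=6: → [14,25),[7,18); WM=9
i=4 t=16 v=3: → [14,25),[7,18); WM=9
i=5 t=16 v=6: → [14,25),[7,18); WM=14; [0,11) fires=2
i=6 t=10 v=6: DROP (t<14-1); WM=14
i=7 t=14 v=5: → [14,25),[7,18); WM=14
i=8 t=19 v=4: → [14,25); WM=17
i=9 t=12 v=3: DROP (t<17-1); WM=17
i=10 t=20 v=4: → [14,25); WM=17
i=11 t=21 v=8: → [21,32),[14,25); WM=19; [7,18) fires=6
i=12 t=26 v=3: → [21,32); WM=19
i=13 t=27 v=9: → [21,32); WM=19
i=14 t=29 v=4: → [28,39),[21,32); WM=27; [14,25) fires=7
i=15 t=22 v=6: DROP (t<27-1); WM=27
i=16 t=33 v=4: → [28,39); WM=27
i=17 t=36 v=4: → [35,46),[28,39); WM=34; [21,32) fires=4
i=18 t=37 v=3: → [35,46),[28,39); WM=34
i=19 t=40 v=6: → [35,46); WM=34

11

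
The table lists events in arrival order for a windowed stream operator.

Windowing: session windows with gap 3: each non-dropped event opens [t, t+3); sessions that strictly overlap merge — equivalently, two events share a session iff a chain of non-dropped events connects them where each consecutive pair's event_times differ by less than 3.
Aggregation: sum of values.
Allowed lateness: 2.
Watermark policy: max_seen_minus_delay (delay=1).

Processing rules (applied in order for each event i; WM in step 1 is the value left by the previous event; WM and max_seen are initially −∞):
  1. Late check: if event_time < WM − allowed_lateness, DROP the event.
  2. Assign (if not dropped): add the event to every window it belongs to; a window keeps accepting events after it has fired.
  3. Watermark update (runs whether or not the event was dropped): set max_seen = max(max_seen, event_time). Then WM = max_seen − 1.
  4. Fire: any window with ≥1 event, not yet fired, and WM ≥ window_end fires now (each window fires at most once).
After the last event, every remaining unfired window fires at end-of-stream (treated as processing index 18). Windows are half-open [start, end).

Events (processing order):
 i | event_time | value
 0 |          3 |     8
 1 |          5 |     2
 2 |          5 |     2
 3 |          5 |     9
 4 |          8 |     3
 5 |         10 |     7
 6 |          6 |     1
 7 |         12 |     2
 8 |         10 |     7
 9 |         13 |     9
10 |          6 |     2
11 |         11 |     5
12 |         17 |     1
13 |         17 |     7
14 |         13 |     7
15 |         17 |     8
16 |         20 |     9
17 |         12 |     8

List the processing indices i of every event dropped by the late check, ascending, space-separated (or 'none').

i=0 t=3 v=8: → [3,6); WM=2
i=1 t=5 v=2: → [3,8); WM=4
i=2 t=5 v=2: → [3,8); WM=4
i=3 t=5 v=9: → [3,8); WM=4
i=4 t=8 v=3: → [8,11); WM=7
i=5 t=10 v=7: → [8,13); WM=9
i=6 t=6 v=1: DROP (t<9-2); WM=9
i=7 t=12 v=2: → [8,15); WM=11
i=8 t=10 v=7: → [8,15); WM=11
i=9 t=13 v=9: → [8,16); WM=12
i=10 t=6 v=2: DROP (t<12-2); WM=12
i=11 t=11 v=5: → [8,16); WM=12
i=12 t=17 v=1: → [17,20); WM=16
i=13 t=17 v=7: → [17,20); WM=16
i=14 t=13 v=7: DROP (t<16-2); WM=16
i=15 t=17 v=8: → [17,20); WM=16
i=16 t=20 v=9: → [20,23); WM=19
i=17 t=12 v=8: DROP (t<19-2); WM=19

6 10 14 17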